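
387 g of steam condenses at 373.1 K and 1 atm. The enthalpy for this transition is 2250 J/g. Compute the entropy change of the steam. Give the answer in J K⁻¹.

ΔS = -2330 J/K

Heat released by the substance: Q = −mL = −387 × 2250 = −870750 J.
At constant T, ΔS = Q_rev/T = −870750 / 373.1 = -2330 J/K.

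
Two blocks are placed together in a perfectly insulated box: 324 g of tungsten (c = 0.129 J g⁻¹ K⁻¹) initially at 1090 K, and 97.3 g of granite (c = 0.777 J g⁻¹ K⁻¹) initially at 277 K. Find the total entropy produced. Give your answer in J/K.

ΔS_total = 26.7 J/K

Energy balance: T_f = (m₁c₁T₁ + m₂c₂T₂)/(m₁c₁ + m₂c₂) = 566.44 K.
ΔS₁ = m₁c₁ ln(T_f/T₁) = 41.796 × ln(566.44/1090) = -27.36 J/K.
ΔS₂ = m₂c₂ ln(T_f/T₂) = 75.6021 × ln(566.44/277) = 54.08 J/K.
ΔS_total = -27.36 + 54.08 = 26.7 J/K.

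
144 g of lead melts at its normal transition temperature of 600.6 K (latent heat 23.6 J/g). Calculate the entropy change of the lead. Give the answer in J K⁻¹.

Heat absorbed by the substance: Q = mL = 144 × 23.6 = 3398.4 J.
At constant T, ΔS = Q_rev/T = 3398.4 / 600.6 = 5.66 J/K.

ΔS = 5.66 J/K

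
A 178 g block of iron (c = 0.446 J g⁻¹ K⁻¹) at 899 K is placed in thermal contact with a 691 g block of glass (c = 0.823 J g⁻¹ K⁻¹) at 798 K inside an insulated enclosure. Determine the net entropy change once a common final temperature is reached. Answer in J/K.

ΔS_total = 0.51 J/K

Energy balance: T_f = (m₁c₁T₁ + m₂c₂T₂)/(m₁c₁ + m₂c₂) = 810.37 K.
ΔS₁ = m₁c₁ ln(T_f/T₁) = 79.388 × ln(810.37/899) = -8.2396 J/K.
ΔS₂ = m₂c₂ ln(T_f/T₂) = 568.693 × ln(810.37/798) = 8.7494 J/K.
ΔS_total = -8.2396 + 8.7494 = 0.51 J/K.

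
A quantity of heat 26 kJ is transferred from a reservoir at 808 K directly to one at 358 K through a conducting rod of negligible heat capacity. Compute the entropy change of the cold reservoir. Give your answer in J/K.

ΔS_cold = 72.6 J/K

The cold reservoir gains heat Q, so ΔS_cold = +Q/T_C = 26000/358 = 72.6 J/K.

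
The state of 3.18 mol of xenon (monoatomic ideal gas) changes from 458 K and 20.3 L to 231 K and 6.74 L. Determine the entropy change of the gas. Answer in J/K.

ΔS = -56.3 J/K

Entropy is a state function: ΔS = nC_V ln(T₂/T₁) + nR ln(V₂/V₁), with C_V = 3R/2 = 12.47 J mol⁻¹ K⁻¹ for a monoatomic ideal gas.
ΔS = 3.18 × [12.47 × ln(231/458) + 8.314 × ln(6.74/20.3)] = -56.3 J/K.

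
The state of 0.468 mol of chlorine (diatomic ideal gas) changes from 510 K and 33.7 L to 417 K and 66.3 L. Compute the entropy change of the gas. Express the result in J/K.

Entropy is a state function: ΔS = nC_V ln(T₂/T₁) + nR ln(V₂/V₁), with C_V = 5R/2 = 20.79 J mol⁻¹ K⁻¹ for a diatomic ideal gas.
ΔS = 0.468 × [20.79 × ln(417/510) + 8.314 × ln(66.3/33.7)] = 0.675 J/K.

ΔS = 0.675 J/K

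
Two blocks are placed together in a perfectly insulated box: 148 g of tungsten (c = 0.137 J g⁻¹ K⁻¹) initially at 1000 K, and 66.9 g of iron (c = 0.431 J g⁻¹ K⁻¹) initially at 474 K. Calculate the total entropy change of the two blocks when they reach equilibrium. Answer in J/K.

Energy balance: T_f = (m₁c₁T₁ + m₂c₂T₂)/(m₁c₁ + m₂c₂) = 691.17 K.
ΔS₁ = m₁c₁ ln(T_f/T₁) = 20.276 × ln(691.17/1000) = -7.489 J/K.
ΔS₂ = m₂c₂ ln(T_f/T₂) = 28.8339 × ln(691.17/474) = 10.88 J/K.
ΔS_total = -7.489 + 10.88 = 3.39 J/K.

ΔS_total = 3.39 J/K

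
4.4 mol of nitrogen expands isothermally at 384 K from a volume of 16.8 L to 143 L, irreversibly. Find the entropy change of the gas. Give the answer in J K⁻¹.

ΔS_gas = 78.3 J/K

Entropy is a state function, so ΔS_gas depends only on the end states.
For an isothermal ideal gas ΔS_gas = nR ln(V₂/V₁) = 4.4 × 8.314 × ln(143/16.8) = 78.3 J/K.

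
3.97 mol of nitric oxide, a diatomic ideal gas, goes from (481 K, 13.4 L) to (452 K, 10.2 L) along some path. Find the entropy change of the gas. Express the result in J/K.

ΔS = -14.1 J/K

Entropy is a state function: ΔS = nC_V ln(T₂/T₁) + nR ln(V₂/V₁), with C_V = 5R/2 = 20.79 J mol⁻¹ K⁻¹ for a diatomic ideal gas.
ΔS = 3.97 × [20.79 × ln(452/481) + 8.314 × ln(10.2/13.4)] = -14.1 J/K.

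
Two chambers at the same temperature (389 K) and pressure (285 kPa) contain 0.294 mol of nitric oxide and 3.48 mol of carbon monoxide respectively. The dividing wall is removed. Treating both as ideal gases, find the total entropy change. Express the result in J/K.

ΔS_mix = 8.59 J/K

Mole fractions: x_A = 0.294/3.77 = 0.0779, x_B = 0.922.
ΔS_mix = −R(n_A ln x_A + n_B ln x_B) = −8.314 × (0.294 ln 0.0779 + 3.48 ln 0.922) = 8.59 J/K.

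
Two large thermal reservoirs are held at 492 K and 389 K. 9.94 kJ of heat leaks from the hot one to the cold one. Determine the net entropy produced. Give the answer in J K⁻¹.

ΔS_total = 5.35 J/K

ΔS_hot = −Q/T_H = −9940/492 = -20.2 J/K and ΔS_cold = +Q/T_C = 9940/389 = 25.55 J/K.
ΔS_total = -20.2 + 25.55 = 5.35 J/K, positive as the second law requires.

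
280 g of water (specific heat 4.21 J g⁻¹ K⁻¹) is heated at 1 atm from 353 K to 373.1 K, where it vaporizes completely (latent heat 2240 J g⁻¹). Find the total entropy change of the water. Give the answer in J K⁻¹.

Warming step: ΔS₁ = m c ln(T_tr/T_i) = 280 × 4.21 × ln(373.1/353) = 65.28 J/K.
Phase change: ΔS₂ = +mL/T_tr = 280 × 2240 / 373.1 = 1681 J/K.
ΔS_total = (65.28) + (1681) = 1750 J/K.

ΔS = 1750 J/K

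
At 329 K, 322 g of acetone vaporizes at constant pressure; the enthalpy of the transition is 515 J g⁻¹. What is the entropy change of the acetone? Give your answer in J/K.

Heat absorbed by the substance: Q = mL = 322 × 515 = 165830 J.
At constant T, ΔS = Q_rev/T = 165830 / 329 = 504 J/K.

ΔS = 504 J/K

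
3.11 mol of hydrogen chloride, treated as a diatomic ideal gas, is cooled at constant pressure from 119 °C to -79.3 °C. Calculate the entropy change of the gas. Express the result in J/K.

ΔS = -63.8 J/K

In kelvin: T₁ = 392.15 K, T₂ = 193.85 K. At constant pressure, ΔS = nC_p ln(T₂/T₁) with C_p = 7R/2 = 29.1 J mol⁻¹ K⁻¹.
ΔS = 3.11 × 29.1 × ln(193.85/392.15) = -63.8 J/K.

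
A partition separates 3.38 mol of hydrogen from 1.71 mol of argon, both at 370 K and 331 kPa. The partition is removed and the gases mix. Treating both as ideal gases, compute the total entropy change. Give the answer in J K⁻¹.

Mole fractions: x_A = 3.38/5.09 = 0.664, x_B = 0.336.
ΔS_mix = −R(n_A ln x_A + n_B ln x_B) = −8.314 × (3.38 ln 0.664 + 1.71 ln 0.336) = 27 J/K.

ΔS_mix = 27 J/K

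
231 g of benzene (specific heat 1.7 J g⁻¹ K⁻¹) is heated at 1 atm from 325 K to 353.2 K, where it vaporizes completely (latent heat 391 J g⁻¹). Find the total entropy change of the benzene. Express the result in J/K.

ΔS = 288 J/K

Warming step: ΔS₁ = m c ln(T_tr/T_i) = 231 × 1.7 × ln(353.2/325) = 32.68 J/K.
Phase change: ΔS₂ = +mL/T_tr = 231 × 391 / 353.2 = 255.7 J/K.
ΔS_total = (32.68) + (255.7) = 288 J/K.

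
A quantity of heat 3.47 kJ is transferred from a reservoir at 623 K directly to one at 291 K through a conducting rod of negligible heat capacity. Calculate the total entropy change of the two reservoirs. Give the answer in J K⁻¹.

ΔS_hot = −Q/T_H = −3470/623 = -5.57 J/K and ΔS_cold = +Q/T_C = 3470/291 = 11.92 J/K.
ΔS_total = -5.57 + 11.92 = 6.35 J/K, positive as the second law requires.

ΔS_total = 6.35 J/K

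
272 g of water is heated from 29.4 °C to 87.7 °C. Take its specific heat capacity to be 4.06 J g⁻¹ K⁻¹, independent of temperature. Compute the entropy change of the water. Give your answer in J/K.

ΔS = 195 J/K

In kelvin: T₁ = 302.55 K, T₂ = 360.85 K. ΔS = ∫dQ_rev/T = m c ln(T₂/T₁) = 272 × 4.06 × ln(360.85/302.55) = 195 J/K.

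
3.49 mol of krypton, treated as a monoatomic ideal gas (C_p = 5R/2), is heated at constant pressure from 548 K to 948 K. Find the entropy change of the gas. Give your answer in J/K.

ΔS = 39.8 J/K

At constant pressure, ΔS = nC_p ln(T₂/T₁) with C_p = 5R/2 = 20.79 J mol⁻¹ K⁻¹.
ΔS = 3.49 × 20.79 × ln(948/548) = 39.8 J/K.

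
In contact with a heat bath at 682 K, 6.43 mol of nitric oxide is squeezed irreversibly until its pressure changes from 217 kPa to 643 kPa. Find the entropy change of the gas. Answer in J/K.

ΔS_gas = -58.1 J/K

Entropy is a state function, so ΔS_gas depends only on the end states.
For an isothermal ideal gas ΔS_gas = nR ln(P₁/P₂) = 6.43 × 8.314 × ln(217/643) = -58.1 J/K.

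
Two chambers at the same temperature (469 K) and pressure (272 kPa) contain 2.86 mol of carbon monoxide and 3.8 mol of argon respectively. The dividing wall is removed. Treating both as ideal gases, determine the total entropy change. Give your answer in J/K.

Mole fractions: x_A = 2.86/6.66 = 0.429, x_B = 0.571.
ΔS_mix = −R(n_A ln x_A + n_B ln x_B) = −8.314 × (2.86 ln 0.429 + 3.8 ln 0.571) = 37.8 J/K.

ΔS_mix = 37.8 J/K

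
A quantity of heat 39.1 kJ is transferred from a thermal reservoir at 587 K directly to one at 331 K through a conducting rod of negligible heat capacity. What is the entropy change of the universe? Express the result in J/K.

ΔS_total = 51.5 J/K

ΔS_hot = −Q/T_H = −39100/587 = -66.61 J/K and ΔS_cold = +Q/T_C = 39100/331 = 118.1 J/K.
ΔS_total = -66.61 + 118.1 = 51.5 J/K, positive as the second law requires.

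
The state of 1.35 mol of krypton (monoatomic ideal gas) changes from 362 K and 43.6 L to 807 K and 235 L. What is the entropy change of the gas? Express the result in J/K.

Entropy is a state function: ΔS = nC_V ln(T₂/T₁) + nR ln(V₂/V₁), with C_V = 3R/2 = 12.47 J mol⁻¹ K⁻¹ for a monoatomic ideal gas.
ΔS = 1.35 × [12.47 × ln(807/362) + 8.314 × ln(235/43.6)] = 32.4 J/K.

ΔS = 32.4 J/K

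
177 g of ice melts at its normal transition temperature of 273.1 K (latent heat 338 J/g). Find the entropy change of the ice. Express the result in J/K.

Heat absorbed by the substance: Q = mL = 177 × 338 = 59826 J.
At constant T, ΔS = Q_rev/T = 59826 / 273.1 = 219 J/K.

ΔS = 219 J/K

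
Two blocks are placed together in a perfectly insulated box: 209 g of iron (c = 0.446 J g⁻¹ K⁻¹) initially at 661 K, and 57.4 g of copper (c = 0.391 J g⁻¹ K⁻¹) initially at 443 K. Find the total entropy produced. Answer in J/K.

ΔS_total = 1.33 J/K

Energy balance: T_f = (m₁c₁T₁ + m₂c₂T₂)/(m₁c₁ + m₂c₂) = 618.7 K.
ΔS₁ = m₁c₁ ln(T_f/T₁) = 93.214 × ln(618.7/661) = -6.165 J/K.
ΔS₂ = m₂c₂ ln(T_f/T₂) = 22.4434 × ln(618.7/443) = 7.497 J/K.
ΔS_total = -6.165 + 7.497 = 1.33 J/K.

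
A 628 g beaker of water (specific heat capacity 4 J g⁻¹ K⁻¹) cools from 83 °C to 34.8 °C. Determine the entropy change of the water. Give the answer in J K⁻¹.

In kelvin: T₁ = 356.15 K, T₂ = 307.95 K. ΔS = ∫dQ_rev/T = m c ln(T₂/T₁) = 628 × 4 × ln(307.95/356.15) = -365 J/K.

ΔS = -365 J/K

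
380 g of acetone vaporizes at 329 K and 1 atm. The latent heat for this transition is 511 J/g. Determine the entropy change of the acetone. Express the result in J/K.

Heat absorbed by the substance: Q = mL = 380 × 511 = 194180 J.
At constant T, ΔS = Q_rev/T = 194180 / 329 = 590 J/K.

ΔS = 590 J/K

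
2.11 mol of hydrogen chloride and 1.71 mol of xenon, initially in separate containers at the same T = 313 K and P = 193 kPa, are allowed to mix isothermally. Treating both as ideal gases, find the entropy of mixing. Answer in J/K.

ΔS_mix = 21.8 J/K

Mole fractions: x_A = 2.11/3.82 = 0.552, x_B = 0.448.
ΔS_mix = −R(n_A ln x_A + n_B ln x_B) = −8.314 × (2.11 ln 0.552 + 1.71 ln 0.448) = 21.8 J/K.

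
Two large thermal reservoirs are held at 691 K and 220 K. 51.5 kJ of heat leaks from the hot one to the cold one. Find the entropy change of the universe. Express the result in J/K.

ΔS_total = 160 J/K

ΔS_hot = −Q/T_H = −51500/691 = -74.53 J/K and ΔS_cold = +Q/T_C = 51500/220 = 234.1 J/K.
ΔS_total = -74.53 + 234.1 = 160 J/K, positive as the second law requires.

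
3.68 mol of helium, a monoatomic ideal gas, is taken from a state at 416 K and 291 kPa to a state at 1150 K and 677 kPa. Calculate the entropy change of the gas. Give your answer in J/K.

ΔS = nC_p ln(T₂/T₁) − nR ln(P₂/P₁), with C_p = 5R/2 = 20.79 J mol⁻¹ K⁻¹ for a monoatomic ideal gas.
ΔS = 3.68 × [20.79 × ln(1150/416) − 8.314 × ln(677/291)] = 51.9 J/K.

ΔS = 51.9 J/K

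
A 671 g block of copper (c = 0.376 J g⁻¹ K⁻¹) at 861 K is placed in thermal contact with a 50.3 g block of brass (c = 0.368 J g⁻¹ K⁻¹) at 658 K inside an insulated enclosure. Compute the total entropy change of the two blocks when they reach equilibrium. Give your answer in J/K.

ΔS_total = 0.577 J/K

Energy balance: T_f = (m₁c₁T₁ + m₂c₂T₂)/(m₁c₁ + m₂c₂) = 847.12 K.
ΔS₁ = m₁c₁ ln(T_f/T₁) = 252.296 × ln(847.12/861) = -4.0991 J/K.
ΔS₂ = m₂c₂ ln(T_f/T₂) = 18.5104 × ln(847.12/658) = 4.6765 J/K.
ΔS_total = -4.0991 + 4.6765 = 0.577 J/K.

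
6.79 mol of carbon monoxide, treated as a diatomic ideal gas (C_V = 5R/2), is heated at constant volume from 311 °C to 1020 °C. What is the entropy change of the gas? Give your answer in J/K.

ΔS = 112 J/K

In kelvin: T₁ = 584.15 K, T₂ = 1293.15 K. At constant volume, ΔS = nC_V ln(T₂/T₁) with C_V = 5R/2 = 20.79 J mol⁻¹ K⁻¹.
ΔS = 6.79 × 20.79 × ln(1293.15/584.15) = 112 J/K.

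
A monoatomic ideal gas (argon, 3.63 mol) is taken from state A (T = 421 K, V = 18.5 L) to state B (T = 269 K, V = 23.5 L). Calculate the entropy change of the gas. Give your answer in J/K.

Entropy is a state function: ΔS = nC_V ln(T₂/T₁) + nR ln(V₂/V₁), with C_V = 3R/2 = 12.47 J mol⁻¹ K⁻¹ for a monoatomic ideal gas.
ΔS = 3.63 × [12.47 × ln(269/421) + 8.314 × ln(23.5/18.5)] = -13.1 J/K.

ΔS = -13.1 J/K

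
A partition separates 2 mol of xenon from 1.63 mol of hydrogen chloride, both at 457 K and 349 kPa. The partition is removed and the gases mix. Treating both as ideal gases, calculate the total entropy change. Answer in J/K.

ΔS_mix = 20.8 J/K

Mole fractions: x_A = 2/3.63 = 0.551, x_B = 0.449.
ΔS_mix = −R(n_A ln x_A + n_B ln x_B) = −8.314 × (2 ln 0.551 + 1.63 ln 0.449) = 20.8 J/K.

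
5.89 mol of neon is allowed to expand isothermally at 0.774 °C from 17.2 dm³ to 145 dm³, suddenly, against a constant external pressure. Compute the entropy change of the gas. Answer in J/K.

ΔS_gas = 104 J/K

Entropy is a state function, so ΔS_gas depends only on the end states.
For an isothermal ideal gas ΔS_gas = nR ln(V₂/V₁) = 5.89 × 8.314 × ln(145/17.2) = 104 J/K.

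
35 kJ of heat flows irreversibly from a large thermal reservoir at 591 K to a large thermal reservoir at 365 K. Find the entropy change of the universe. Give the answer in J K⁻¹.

ΔS_total = 36.7 J/K

ΔS_hot = −Q/T_H = −35000/591 = -59.22 J/K and ΔS_cold = +Q/T_C = 35000/365 = 95.89 J/K.
ΔS_total = -59.22 + 95.89 = 36.7 J/K, positive as the second law requires.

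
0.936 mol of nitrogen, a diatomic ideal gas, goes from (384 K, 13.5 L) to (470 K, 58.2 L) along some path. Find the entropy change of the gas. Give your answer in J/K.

Entropy is a state function: ΔS = nC_V ln(T₂/T₁) + nR ln(V₂/V₁), with C_V = 5R/2 = 20.79 J mol⁻¹ K⁻¹ for a diatomic ideal gas.
ΔS = 0.936 × [20.79 × ln(470/384) + 8.314 × ln(58.2/13.5)] = 15.3 J/K.

ΔS = 15.3 J/K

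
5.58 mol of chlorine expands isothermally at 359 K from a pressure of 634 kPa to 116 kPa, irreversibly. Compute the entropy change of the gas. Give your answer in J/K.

ΔS_gas = 78.8 J/K

Entropy is a state function, so ΔS_gas depends only on the end states.
For an isothermal ideal gas ΔS_gas = nR ln(P₁/P₂) = 5.58 × 8.314 × ln(634/116) = 78.8 J/K.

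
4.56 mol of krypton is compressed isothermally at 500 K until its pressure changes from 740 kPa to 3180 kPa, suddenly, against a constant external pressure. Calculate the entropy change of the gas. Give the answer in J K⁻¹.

Entropy is a state function, so ΔS_gas depends only on the end states.
For an isothermal ideal gas ΔS_gas = nR ln(P₁/P₂) = 4.56 × 8.314 × ln(740/3180) = -55.3 J/K.

ΔS_gas = -55.3 J/K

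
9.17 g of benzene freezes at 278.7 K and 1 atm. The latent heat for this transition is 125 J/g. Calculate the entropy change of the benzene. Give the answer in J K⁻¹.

Heat released by the substance: Q = −mL = −9.17 × 125 = −1146.25 J.
At constant T, ΔS = Q_rev/T = −1146.25 / 278.7 = -4.11 J/K.

ΔS = -4.11 J/K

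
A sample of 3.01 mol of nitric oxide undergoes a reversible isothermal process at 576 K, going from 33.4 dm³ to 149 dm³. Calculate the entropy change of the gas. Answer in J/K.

ΔS_gas = 37.4 J/K

For an isothermal ideal gas ΔS_gas = nR ln(V₂/V₁) = 3.01 × 8.314 × ln(149/33.4) = 37.4 J/K.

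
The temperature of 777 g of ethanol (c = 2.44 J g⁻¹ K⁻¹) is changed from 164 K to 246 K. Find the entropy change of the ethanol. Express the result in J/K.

ΔS = 769 J/K

ΔS = ∫dQ_rev/T = m c ln(T₂/T₁) = 777 × 2.44 × ln(246/164) = 769 J/K.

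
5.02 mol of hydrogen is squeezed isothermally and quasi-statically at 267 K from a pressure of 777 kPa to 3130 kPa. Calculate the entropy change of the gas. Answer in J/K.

For an isothermal ideal gas ΔS_gas = nR ln(P₁/P₂) = 5.02 × 8.314 × ln(777/3130) = -58.2 J/K.

ΔS_gas = -58.2 J/K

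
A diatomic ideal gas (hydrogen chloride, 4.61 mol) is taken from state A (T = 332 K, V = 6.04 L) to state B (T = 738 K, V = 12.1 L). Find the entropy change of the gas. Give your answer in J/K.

Entropy is a state function: ΔS = nC_V ln(T₂/T₁) + nR ln(V₂/V₁), with C_V = 5R/2 = 20.79 J mol⁻¹ K⁻¹ for a diatomic ideal gas.
ΔS = 4.61 × [20.79 × ln(738/332) + 8.314 × ln(12.1/6.04)] = 103 J/K.

ΔS = 103 J/K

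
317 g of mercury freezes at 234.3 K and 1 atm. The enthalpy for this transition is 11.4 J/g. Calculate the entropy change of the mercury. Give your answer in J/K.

ΔS = -15.4 J/K

Heat released by the substance: Q = −mL = −317 × 11.4 = −3613.8 J.
At constant T, ΔS = Q_rev/T = −3613.8 / 234.3 = -15.4 J/K.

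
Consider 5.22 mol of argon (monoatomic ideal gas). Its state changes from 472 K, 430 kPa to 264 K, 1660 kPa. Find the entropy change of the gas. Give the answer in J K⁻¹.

ΔS = nC_p ln(T₂/T₁) − nR ln(P₂/P₁), with C_p = 5R/2 = 20.79 J mol⁻¹ K⁻¹ for a monoatomic ideal gas.
ΔS = 5.22 × [20.79 × ln(264/472) − 8.314 × ln(1660/430)] = -122 J/K.

ΔS = -122 J/K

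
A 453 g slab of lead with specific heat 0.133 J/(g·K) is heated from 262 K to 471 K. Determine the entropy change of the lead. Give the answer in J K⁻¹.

ΔS = 35.3 J/K

ΔS = ∫dQ_rev/T = m c ln(T₂/T₁) = 453 × 0.133 × ln(471/262) = 35.3 J/K.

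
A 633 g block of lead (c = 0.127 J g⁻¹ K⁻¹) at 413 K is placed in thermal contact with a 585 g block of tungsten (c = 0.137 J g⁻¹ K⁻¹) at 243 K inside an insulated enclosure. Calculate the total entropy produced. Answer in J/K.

ΔS_total = 5.58 J/K

Energy balance: T_f = (m₁c₁T₁ + m₂c₂T₂)/(m₁c₁ + m₂c₂) = 328.13 K.
ΔS₁ = m₁c₁ ln(T_f/T₁) = 80.391 × ln(328.13/413) = -18.49 J/K.
ΔS₂ = m₂c₂ ln(T_f/T₂) = 80.145 × ln(328.13/243) = 24.07 J/K.
ΔS_total = -18.49 + 24.07 = 5.58 J/K.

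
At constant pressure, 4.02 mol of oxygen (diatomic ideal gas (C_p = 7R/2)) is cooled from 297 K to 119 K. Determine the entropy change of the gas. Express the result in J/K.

ΔS = -107 J/K

At constant pressure, ΔS = nC_p ln(T₂/T₁) with C_p = 7R/2 = 29.1 J mol⁻¹ K⁻¹.
ΔS = 4.02 × 29.1 × ln(119/297) = -107 J/K.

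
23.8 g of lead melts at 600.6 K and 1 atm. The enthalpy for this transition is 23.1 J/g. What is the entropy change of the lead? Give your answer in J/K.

Heat absorbed by the substance: Q = mL = 23.8 × 23.1 = 549.78 J.
At constant T, ΔS = Q_rev/T = 549.78 / 600.6 = 0.915 J/K.

ΔS = 0.915 J/K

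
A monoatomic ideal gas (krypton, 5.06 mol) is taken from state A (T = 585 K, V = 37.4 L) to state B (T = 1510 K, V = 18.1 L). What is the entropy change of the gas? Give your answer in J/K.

Entropy is a state function: ΔS = nC_V ln(T₂/T₁) + nR ln(V₂/V₁), with C_V = 3R/2 = 12.47 J mol⁻¹ K⁻¹ for a monoatomic ideal gas.
ΔS = 5.06 × [12.47 × ln(1510/585) + 8.314 × ln(18.1/37.4)] = 29.3 J/K.

ΔS = 29.3 J/K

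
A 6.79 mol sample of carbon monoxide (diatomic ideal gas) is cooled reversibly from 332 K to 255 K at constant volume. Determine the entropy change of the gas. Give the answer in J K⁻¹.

At constant volume, ΔS = nC_V ln(T₂/T₁) with C_V = 5R/2 = 20.79 J mol⁻¹ K⁻¹.
ΔS = 6.79 × 20.79 × ln(255/332) = -37.2 J/K.

ΔS = -37.2 J/K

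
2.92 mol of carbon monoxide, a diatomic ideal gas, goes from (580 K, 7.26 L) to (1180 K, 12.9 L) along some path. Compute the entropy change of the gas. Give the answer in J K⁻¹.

ΔS = 57.1 J/K

Entropy is a state function: ΔS = nC_V ln(T₂/T₁) + nR ln(V₂/V₁), with C_V = 5R/2 = 20.79 J mol⁻¹ K⁻¹ for a diatomic ideal gas.
ΔS = 2.92 × [20.79 × ln(1180/580) + 8.314 × ln(12.9/7.26)] = 57.1 J/K.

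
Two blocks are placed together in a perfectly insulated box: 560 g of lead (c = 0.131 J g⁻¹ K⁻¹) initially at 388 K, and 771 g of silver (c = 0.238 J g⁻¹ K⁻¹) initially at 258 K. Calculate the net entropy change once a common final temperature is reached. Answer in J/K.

Energy balance: T_f = (m₁c₁T₁ + m₂c₂T₂)/(m₁c₁ + m₂c₂) = 295.13 K.
ΔS₁ = m₁c₁ ln(T_f/T₁) = 73.36 × ln(295.13/388) = -20.07 J/K.
ΔS₂ = m₂c₂ ln(T_f/T₂) = 183.498 × ln(295.13/258) = 24.67 J/K.
ΔS_total = -20.07 + 24.67 = 4.6 J/K.

ΔS_total = 4.6 J/K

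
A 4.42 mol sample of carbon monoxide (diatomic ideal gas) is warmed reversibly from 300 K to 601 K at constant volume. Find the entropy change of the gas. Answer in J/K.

ΔS = 63.8 J/K

At constant volume, ΔS = nC_V ln(T₂/T₁) with C_V = 5R/2 = 20.79 J mol⁻¹ K⁻¹.
ΔS = 4.42 × 20.79 × ln(601/300) = 63.8 J/K.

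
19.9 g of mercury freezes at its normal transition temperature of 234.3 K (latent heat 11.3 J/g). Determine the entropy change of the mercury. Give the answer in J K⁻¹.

Heat released by the substance: Q = −mL = −19.9 × 11.3 = −224.87 J.
At constant T, ΔS = Q_rev/T = −224.87 / 234.3 = -0.96 J/K.

ΔS = -0.96 J/K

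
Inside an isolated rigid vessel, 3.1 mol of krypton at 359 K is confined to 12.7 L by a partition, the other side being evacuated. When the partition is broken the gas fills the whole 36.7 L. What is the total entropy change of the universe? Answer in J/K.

ΔS_universe = 27.4 J/K

No heat is exchanged and no work is done, so the ideal-gas temperature stays constant.
Entropy is a state function; using a reversible isothermal path, ΔS_gas = nR ln(V₂/V₁) = 3.1 × 8.314 × ln(36.7/12.7) = 27.4 J/K.
The insulated surroundings exchange no heat, so ΔS_surr = 0 and ΔS_universe = ΔS_gas.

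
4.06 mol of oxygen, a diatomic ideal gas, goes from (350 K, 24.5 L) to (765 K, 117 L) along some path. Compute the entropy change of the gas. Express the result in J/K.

ΔS = 119 J/K

Entropy is a state function: ΔS = nC_V ln(T₂/T₁) + nR ln(V₂/V₁), with C_V = 5R/2 = 20.79 J mol⁻¹ K⁻¹ for a diatomic ideal gas.
ΔS = 4.06 × [20.79 × ln(765/350) + 8.314 × ln(117/24.5)] = 119 J/K.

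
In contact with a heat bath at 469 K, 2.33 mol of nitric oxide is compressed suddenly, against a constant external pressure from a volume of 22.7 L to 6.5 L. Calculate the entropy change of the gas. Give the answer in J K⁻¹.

Entropy is a state function, so ΔS_gas depends only on the end states.
For an isothermal ideal gas ΔS_gas = nR ln(V₂/V₁) = 2.33 × 8.314 × ln(6.5/22.7) = -24.2 J/K.

ΔS_gas = -24.2 J/K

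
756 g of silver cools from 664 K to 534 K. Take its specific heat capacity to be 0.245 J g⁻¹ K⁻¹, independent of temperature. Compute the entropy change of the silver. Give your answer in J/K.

ΔS = -40.4 J/K

ΔS = ∫dQ_rev/T = m c ln(T₂/T₁) = 756 × 0.245 × ln(534/664) = -40.4 J/K.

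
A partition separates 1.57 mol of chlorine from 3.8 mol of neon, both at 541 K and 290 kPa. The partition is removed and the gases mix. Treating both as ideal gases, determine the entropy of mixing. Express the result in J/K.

Mole fractions: x_A = 1.57/5.37 = 0.292, x_B = 0.708.
ΔS_mix = −R(n_A ln x_A + n_B ln x_B) = −8.314 × (1.57 ln 0.292 + 3.8 ln 0.708) = 27 J/K.

ΔS_mix = 27 J/K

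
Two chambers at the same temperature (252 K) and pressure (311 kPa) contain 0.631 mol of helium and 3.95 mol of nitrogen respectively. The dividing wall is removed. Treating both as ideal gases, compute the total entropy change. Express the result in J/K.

Mole fractions: x_A = 0.631/4.58 = 0.138, x_B = 0.862.
ΔS_mix = −R(n_A ln x_A + n_B ln x_B) = −8.314 × (0.631 ln 0.138 + 3.95 ln 0.862) = 15.3 J/K.

ΔS_mix = 15.3 J/K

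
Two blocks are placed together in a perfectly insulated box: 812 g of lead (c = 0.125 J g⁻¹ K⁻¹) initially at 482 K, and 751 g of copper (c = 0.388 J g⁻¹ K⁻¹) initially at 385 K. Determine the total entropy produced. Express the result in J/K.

Energy balance: T_f = (m₁c₁T₁ + m₂c₂T₂)/(m₁c₁ + m₂c₂) = 410.06 K.
ΔS₁ = m₁c₁ ln(T_f/T₁) = 101.5 × ln(410.06/482) = -16.407 J/K.
ΔS₂ = m₂c₂ ln(T_f/T₂) = 291.388 × ln(410.06/385) = 18.374 J/K.
ΔS_total = -16.407 + 18.374 = 1.97 J/K.

ΔS_total = 1.97 J/K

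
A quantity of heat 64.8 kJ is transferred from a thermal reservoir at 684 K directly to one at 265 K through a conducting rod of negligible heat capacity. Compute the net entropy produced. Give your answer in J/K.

ΔS_total = 150 J/K

ΔS_hot = −Q/T_H = −64800/684 = -94.74 J/K and ΔS_cold = +Q/T_C = 64800/265 = 244.5 J/K.
ΔS_total = -94.74 + 244.5 = 150 J/K, positive as the second law requires.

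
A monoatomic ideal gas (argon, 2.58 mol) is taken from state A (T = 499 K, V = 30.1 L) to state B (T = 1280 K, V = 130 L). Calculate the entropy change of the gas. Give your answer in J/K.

Entropy is a state function: ΔS = nC_V ln(T₂/T₁) + nR ln(V₂/V₁), with C_V = 3R/2 = 12.47 J mol⁻¹ K⁻¹ for a monoatomic ideal gas.
ΔS = 2.58 × [12.47 × ln(1280/499) + 8.314 × ln(130/30.1)] = 61.7 J/K.

ΔS = 61.7 J/K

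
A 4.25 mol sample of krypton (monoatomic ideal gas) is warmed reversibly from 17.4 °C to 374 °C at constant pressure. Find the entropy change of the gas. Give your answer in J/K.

ΔS = 70.7 J/K

In kelvin: T₁ = 290.55 K, T₂ = 647.15 K. At constant pressure, ΔS = nC_p ln(T₂/T₁) with C_p = 5R/2 = 20.79 J mol⁻¹ K⁻¹.
ΔS = 4.25 × 20.79 × ln(647.15/290.55) = 70.7 J/K.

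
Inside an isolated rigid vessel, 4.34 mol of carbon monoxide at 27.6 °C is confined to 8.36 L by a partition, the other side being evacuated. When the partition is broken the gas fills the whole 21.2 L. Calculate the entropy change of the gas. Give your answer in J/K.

ΔS_gas = 33.6 J/K

No heat is exchanged and no work is done, so the ideal-gas temperature stays constant.
Entropy is a state function; using a reversible isothermal path, ΔS_gas = nR ln(V₂/V₁) = 4.34 × 8.314 × ln(21.2/8.36) = 33.6 J/K.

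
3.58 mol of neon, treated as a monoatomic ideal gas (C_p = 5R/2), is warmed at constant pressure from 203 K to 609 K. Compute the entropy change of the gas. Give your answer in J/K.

ΔS = 81.7 J/K

At constant pressure, ΔS = nC_p ln(T₂/T₁) with C_p = 5R/2 = 20.79 J mol⁻¹ K⁻¹.
ΔS = 3.58 × 20.79 × ln(609/203) = 81.7 J/K.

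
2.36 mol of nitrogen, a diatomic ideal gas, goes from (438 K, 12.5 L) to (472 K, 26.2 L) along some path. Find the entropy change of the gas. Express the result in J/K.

ΔS = 18.2 J/K

Entropy is a state function: ΔS = nC_V ln(T₂/T₁) + nR ln(V₂/V₁), with C_V = 5R/2 = 20.79 J mol⁻¹ K⁻¹ for a diatomic ideal gas.
ΔS = 2.36 × [20.79 × ln(472/438) + 8.314 × ln(26.2/12.5)] = 18.2 J/K.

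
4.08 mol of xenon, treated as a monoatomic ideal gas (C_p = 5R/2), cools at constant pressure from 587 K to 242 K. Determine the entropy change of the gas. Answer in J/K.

At constant pressure, ΔS = nC_p ln(T₂/T₁) with C_p = 5R/2 = 20.79 J mol⁻¹ K⁻¹.
ΔS = 4.08 × 20.79 × ln(242/587) = -75.1 J/K.

ΔS = -75.1 J/K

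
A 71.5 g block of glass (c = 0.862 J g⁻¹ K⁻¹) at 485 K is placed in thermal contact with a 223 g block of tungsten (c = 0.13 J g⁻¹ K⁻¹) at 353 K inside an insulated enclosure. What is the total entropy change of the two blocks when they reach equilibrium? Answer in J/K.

ΔS_total = 0.955 J/K

Energy balance: T_f = (m₁c₁T₁ + m₂c₂T₂)/(m₁c₁ + m₂c₂) = 442.77 K.
ΔS₁ = m₁c₁ ln(T_f/T₁) = 61.633 × ln(442.77/485) = -5.614 J/K.
ΔS₂ = m₂c₂ ln(T_f/T₂) = 28.99 × ln(442.77/353) = 6.569 J/K.
ΔS_total = -5.614 + 6.569 = 0.955 J/K.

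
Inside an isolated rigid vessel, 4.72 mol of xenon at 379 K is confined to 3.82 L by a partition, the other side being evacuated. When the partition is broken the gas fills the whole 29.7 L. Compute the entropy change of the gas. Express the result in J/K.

ΔS_gas = 80.5 J/K

No heat is exchanged and no work is done, so the ideal-gas temperature stays constant.
Entropy is a state function; using a reversible isothermal path, ΔS_gas = nR ln(V₂/V₁) = 4.72 × 8.314 × ln(29.7/3.82) = 80.5 J/K.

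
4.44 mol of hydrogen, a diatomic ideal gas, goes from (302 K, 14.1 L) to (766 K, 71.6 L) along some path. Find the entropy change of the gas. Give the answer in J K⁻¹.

ΔS = 146 J/K

Entropy is a state function: ΔS = nC_V ln(T₂/T₁) + nR ln(V₂/V₁), with C_V = 5R/2 = 20.79 J mol⁻¹ K⁻¹ for a diatomic ideal gas.
ΔS = 4.44 × [20.79 × ln(766/302) + 8.314 × ln(71.6/14.1)] = 146 J/K.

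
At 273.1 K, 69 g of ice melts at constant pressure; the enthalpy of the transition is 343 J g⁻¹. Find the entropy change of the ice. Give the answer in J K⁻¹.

Heat absorbed by the substance: Q = mL = 69 × 343 = 23667 J.
At constant T, ΔS = Q_rev/T = 23667 / 273.1 = 86.7 J/K.

ΔS = 86.7 J/K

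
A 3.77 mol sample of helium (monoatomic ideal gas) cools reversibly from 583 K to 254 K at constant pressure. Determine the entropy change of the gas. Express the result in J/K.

At constant pressure, ΔS = nC_p ln(T₂/T₁) with C_p = 5R/2 = 20.79 J mol⁻¹ K⁻¹.
ΔS = 3.77 × 20.79 × ln(254/583) = -65.1 J/K.

ΔS = -65.1 J/K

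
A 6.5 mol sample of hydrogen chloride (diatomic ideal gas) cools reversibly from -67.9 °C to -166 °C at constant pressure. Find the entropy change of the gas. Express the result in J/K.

In kelvin: T₁ = 205.25 K, T₂ = 107.15 K. At constant pressure, ΔS = nC_p ln(T₂/T₁) with C_p = 7R/2 = 29.1 J mol⁻¹ K⁻¹.
ΔS = 6.5 × 29.1 × ln(107.15/205.25) = -123 J/K.

ΔS = -123 J/K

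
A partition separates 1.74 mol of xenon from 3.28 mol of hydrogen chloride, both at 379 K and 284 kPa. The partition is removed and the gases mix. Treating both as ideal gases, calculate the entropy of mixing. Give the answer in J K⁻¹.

ΔS_mix = 26.9 J/K

Mole fractions: x_A = 1.74/5.02 = 0.347, x_B = 0.653.
ΔS_mix = −R(n_A ln x_A + n_B ln x_B) = −8.314 × (1.74 ln 0.347 + 3.28 ln 0.653) = 26.9 J/K.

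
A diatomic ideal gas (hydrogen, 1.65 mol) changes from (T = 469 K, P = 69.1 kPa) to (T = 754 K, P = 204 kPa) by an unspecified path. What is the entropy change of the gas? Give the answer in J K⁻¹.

ΔS = nC_p ln(T₂/T₁) − nR ln(P₂/P₁), with C_p = 7R/2 = 29.1 J mol⁻¹ K⁻¹ for a diatomic ideal gas.
ΔS = 1.65 × [29.1 × ln(754/469) − 8.314 × ln(204/69.1)] = 7.95 J/K.

ΔS = 7.95 J/K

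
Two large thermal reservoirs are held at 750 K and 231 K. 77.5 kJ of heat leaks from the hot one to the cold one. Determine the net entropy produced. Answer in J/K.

ΔS_total = 232 J/K

ΔS_hot = −Q/T_H = −77500/750 = -103.3 J/K and ΔS_cold = +Q/T_C = 77500/231 = 335.5 J/K.
ΔS_total = -103.3 + 335.5 = 232 J/K, positive as the second law requires.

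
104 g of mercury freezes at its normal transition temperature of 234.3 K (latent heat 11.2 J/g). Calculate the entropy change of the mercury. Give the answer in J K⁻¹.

ΔS = -4.97 J/K

Heat released by the substance: Q = −mL = −104 × 11.2 = −1164.8 J.
At constant T, ΔS = Q_rev/T = −1164.8 / 234.3 = -4.97 J/K.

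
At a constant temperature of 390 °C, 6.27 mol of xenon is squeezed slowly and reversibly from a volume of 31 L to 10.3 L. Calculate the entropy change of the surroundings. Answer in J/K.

For an isothermal ideal gas ΔS_gas = nR ln(V₂/V₁) = 6.27 × 8.314 × ln(10.3/31) = -57.4 J/K.
The process is reversible, so ΔS_surr = −ΔS_gas = 57.4 J/K and ΔS_universe = 0.

ΔS_surr = 57.4 J/K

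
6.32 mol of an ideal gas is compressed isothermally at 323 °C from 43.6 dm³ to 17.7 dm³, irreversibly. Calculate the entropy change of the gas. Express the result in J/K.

ΔS_gas = -47.4 J/K

Entropy is a state function, so ΔS_gas depends only on the end states.
For an isothermal ideal gas ΔS_gas = nR ln(V₂/V₁) = 6.32 × 8.314 × ln(17.7/43.6) = -47.4 J/K.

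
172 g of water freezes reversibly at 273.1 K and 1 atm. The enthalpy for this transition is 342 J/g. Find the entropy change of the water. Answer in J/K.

Heat released by the substance: Q = −mL = −172 × 342 = −58824 J.
At constant T, ΔS = Q_rev/T = −58824 / 273.1 = -215 J/K.

ΔS = -215 J/K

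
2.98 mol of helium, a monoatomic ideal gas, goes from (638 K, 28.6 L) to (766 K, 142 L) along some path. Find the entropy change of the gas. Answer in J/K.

ΔS = 46.5 J/K

Entropy is a state function: ΔS = nC_V ln(T₂/T₁) + nR ln(V₂/V₁), with C_V = 3R/2 = 12.47 J mol⁻¹ K⁻¹ for a monoatomic ideal gas.
ΔS = 2.98 × [12.47 × ln(766/638) + 8.314 × ln(142/28.6)] = 46.5 J/K.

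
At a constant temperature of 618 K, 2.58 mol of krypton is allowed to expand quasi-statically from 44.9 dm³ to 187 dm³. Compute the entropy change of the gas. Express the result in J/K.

ΔS_gas = 30.6 J/K

For an isothermal ideal gas ΔS_gas = nR ln(V₂/V₁) = 2.58 × 8.314 × ln(187/44.9) = 30.6 J/K.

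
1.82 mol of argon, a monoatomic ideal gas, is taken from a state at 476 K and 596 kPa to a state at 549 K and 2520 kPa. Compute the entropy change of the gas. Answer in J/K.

ΔS = -16.4 J/K

ΔS = nC_p ln(T₂/T₁) − nR ln(P₂/P₁), with C_p = 5R/2 = 20.79 J mol⁻¹ K⁻¹ for a monoatomic ideal gas.
ΔS = 1.82 × [20.79 × ln(549/476) − 8.314 × ln(2520/596)] = -16.4 J/K.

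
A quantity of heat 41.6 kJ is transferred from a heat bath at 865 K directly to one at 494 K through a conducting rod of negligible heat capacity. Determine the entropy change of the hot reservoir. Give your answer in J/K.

The hot reservoir loses heat Q, so ΔS_hot = −Q/T_H = −41600/865 = -48.1 J/K.

ΔS_hot = -48.1 J/K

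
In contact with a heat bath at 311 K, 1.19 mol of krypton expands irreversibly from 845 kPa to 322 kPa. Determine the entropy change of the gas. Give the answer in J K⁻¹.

ΔS_gas = 9.55 J/K

Entropy is a state function, so ΔS_gas depends only on the end states.
For an isothermal ideal gas ΔS_gas = nR ln(P₁/P₂) = 1.19 × 8.314 × ln(845/322) = 9.55 J/K.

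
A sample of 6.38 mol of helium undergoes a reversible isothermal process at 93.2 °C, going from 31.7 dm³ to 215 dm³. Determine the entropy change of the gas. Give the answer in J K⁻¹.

ΔS_gas = 102 J/K

For an isothermal ideal gas ΔS_gas = nR ln(V₂/V₁) = 6.38 × 8.314 × ln(215/31.7) = 102 J/K.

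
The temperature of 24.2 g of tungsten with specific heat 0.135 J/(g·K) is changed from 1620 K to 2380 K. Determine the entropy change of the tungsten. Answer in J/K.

ΔS = ∫dQ_rev/T = m c ln(T₂/T₁) = 24.2 × 0.135 × ln(2380/1620) = 1.26 J/K.

ΔS = 1.26 J/K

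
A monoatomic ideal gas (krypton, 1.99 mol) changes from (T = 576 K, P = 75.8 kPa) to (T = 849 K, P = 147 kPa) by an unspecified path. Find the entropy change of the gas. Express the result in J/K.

ΔS = 5.09 J/K

ΔS = nC_p ln(T₂/T₁) − nR ln(P₂/P₁), with C_p = 5R/2 = 20.79 J mol⁻¹ K⁻¹ for a monoatomic ideal gas.
ΔS = 1.99 × [20.79 × ln(849/576) − 8.314 × ln(147/75.8)] = 5.09 J/K.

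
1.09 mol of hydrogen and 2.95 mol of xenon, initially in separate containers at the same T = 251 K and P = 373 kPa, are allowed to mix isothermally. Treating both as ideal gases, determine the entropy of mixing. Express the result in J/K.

ΔS_mix = 19.6 J/K

Mole fractions: x_A = 1.09/4.04 = 0.27, x_B = 0.73.
ΔS_mix = −R(n_A ln x_A + n_B ln x_B) = −8.314 × (1.09 ln 0.27 + 2.95 ln 0.73) = 19.6 J/K.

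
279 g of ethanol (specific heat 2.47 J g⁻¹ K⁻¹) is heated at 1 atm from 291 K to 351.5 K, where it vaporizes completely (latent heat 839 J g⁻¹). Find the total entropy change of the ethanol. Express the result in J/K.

ΔS = 796 J/K

Warming step: ΔS₁ = m c ln(T_tr/T_i) = 279 × 2.47 × ln(351.5/291) = 130.2 J/K.
Phase change: ΔS₂ = +mL/T_tr = 279 × 839 / 351.5 = 665.9 J/K.
ΔS_total = (130.2) + (665.9) = 796 J/K.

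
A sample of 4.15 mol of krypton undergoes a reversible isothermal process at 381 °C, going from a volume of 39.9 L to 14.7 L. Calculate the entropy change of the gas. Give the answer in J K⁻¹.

For an isothermal ideal gas ΔS_gas = nR ln(V₂/V₁) = 4.15 × 8.314 × ln(14.7/39.9) = -34.5 J/K.

ΔS_gas = -34.5 J/K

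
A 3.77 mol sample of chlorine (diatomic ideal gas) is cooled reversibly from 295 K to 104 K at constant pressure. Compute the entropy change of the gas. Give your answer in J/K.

At constant pressure, ΔS = nC_p ln(T₂/T₁) with C_p = 7R/2 = 29.1 J mol⁻¹ K⁻¹.
ΔS = 3.77 × 29.1 × ln(104/295) = -114 J/K.

ΔS = -114 J/K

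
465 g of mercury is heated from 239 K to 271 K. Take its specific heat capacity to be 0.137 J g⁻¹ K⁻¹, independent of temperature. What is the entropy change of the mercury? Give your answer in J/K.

ΔS = ∫dQ_rev/T = m c ln(T₂/T₁) = 465 × 0.137 × ln(271/239) = 8 J/K.

ΔS = 8 J/K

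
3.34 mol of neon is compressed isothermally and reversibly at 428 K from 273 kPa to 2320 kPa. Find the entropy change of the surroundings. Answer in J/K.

For an isothermal ideal gas ΔS_gas = nR ln(P₁/P₂) = 3.34 × 8.314 × ln(273/2320) = -59.4 J/K.
The process is reversible, so ΔS_surr = −ΔS_gas = 59.4 J/K and ΔS_universe = 0.

ΔS_surr = 59.4 J/K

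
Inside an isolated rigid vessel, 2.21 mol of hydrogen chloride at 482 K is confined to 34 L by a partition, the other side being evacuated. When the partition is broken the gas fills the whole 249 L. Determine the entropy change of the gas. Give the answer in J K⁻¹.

ΔS_gas = 36.6 J/K

No heat is exchanged and no work is done, so the ideal-gas temperature stays constant.
Entropy is a state function; using a reversible isothermal path, ΔS_gas = nR ln(V₂/V₁) = 2.21 × 8.314 × ln(249/34) = 36.6 J/K.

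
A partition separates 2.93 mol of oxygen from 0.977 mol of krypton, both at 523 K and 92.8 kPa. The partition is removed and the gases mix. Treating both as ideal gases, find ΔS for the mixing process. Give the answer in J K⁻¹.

Mole fractions: x_A = 2.93/3.91 = 0.75, x_B = 0.25.
ΔS_mix = −R(n_A ln x_A + n_B ln x_B) = −8.314 × (2.93 ln 0.75 + 0.977 ln 0.25) = 18.3 J/K.

ΔS_mix = 18.3 J/K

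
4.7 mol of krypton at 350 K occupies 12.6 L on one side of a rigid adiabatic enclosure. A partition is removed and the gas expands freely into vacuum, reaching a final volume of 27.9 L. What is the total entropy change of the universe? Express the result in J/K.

ΔS_universe = 31.1 J/K

For an ideal gas in free expansion Q = 0 and W = 0, so T is unchanged.
Entropy is a state function; using a reversible isothermal path, ΔS_gas = nR ln(V₂/V₁) = 4.7 × 8.314 × ln(27.9/12.6) = 31.1 J/K.
The insulated surroundings exchange no heat, so ΔS_surr = 0 and ΔS_universe = ΔS_gas.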